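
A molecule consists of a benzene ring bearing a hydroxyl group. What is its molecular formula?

Atom tally by fragment:
  benzene ring core → C:6 H:6
  (− 1 ring H displaced by substituents)
  + OH → O:1 H:1
Element totals:
  C: 6
  H: 6
  O: 1

C6H6O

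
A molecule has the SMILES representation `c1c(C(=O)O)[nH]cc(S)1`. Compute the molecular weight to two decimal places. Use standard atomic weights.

Atom tally by fragment:
  pyrrole ring core → C:4 H:5 N:1
  (− 2 ring H displaced by substituents)
  + COOH → C:1 H:1 O:2
  + SH → S:1 H:1
Element totals:
  C: 5
  H: 5
  N: 1
  O: 2
  S: 1
Molecular formula: C5H5NO2S.
  M = 5(12.011) + 5(1.008) + 14.007 + 2(15.999) + 32.06
    = 60.055 + 5.040 + 14.007 + 31.998 + 32.060 = 143.160

143.16 g/mol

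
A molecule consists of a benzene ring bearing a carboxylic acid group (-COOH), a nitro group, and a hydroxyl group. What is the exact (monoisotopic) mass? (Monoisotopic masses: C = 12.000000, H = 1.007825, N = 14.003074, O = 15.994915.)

183.0168

Atom tally by fragment:
  benzene ring core → C:6 H:6
  (− 3 ring H displaced by substituents)
  + COOH → C:1 H:1 O:2
  + NO2 → N:1 O:2
  + OH → O:1 H:1
Element totals:
  C: 7
  H: 5
  N: 1
  O: 5
Molecular formula: C7H5NO5.
  M = 7(12.0) + 5(1.007825) + 14.003074 + 5(15.994915)
    = 84.000000 + 5.039125 + 14.003074 + 79.974575 = 183.016774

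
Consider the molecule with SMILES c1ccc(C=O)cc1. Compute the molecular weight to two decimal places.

Atom tally by fragment:
  benzene ring core → C:6 H:6
  (− 1 ring H displaced by substituents)
  + CHO → C:1 H:1 O:1
Element totals:
  C: 7
  H: 6
  O: 1
Molecular formula: C7H6O.
  M = 7(12.011) + 6(1.008) + 15.999
    = 84.077 + 6.048 + 15.999 = 106.124

106.12 g/mol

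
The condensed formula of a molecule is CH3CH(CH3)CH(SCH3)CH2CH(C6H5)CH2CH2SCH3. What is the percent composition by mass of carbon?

68.03%

Element totals:
  C: 16
  H: 26
  S: 2
Molecular formula: C16H26S2.
Molar mass = 282.504 g/mol.
Mass from C: 16 × 12.011 = 192.176 g/mol.
%C = 192.176 / 282.504 × 100 = 68.03%.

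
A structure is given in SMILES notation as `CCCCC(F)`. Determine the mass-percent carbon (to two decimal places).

66.62%

Atom tally by fragment:
  CH3 → C:1 H:3
  CH2 → C:1 H:2
  CH2 → C:1 H:2
  CH2 → C:1 H:2
  CH2F → C:1 H:2 F:1
Element totals:
  C: 5
  H: 11
  F: 1
Molecular formula: C5H11F.
Molar mass = 90.141 g/mol.
Mass from C: 5 × 12.011 = 60.055 g/mol.
%C = 60.055 / 90.141 × 100 = 66.62%.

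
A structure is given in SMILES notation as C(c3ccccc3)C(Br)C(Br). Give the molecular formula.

Atom tally by fragment:
  C6H5CH2 → C:7 H:7
  CH(Br) → C:1 H:1 Br:1
  CH2Br → C:1 H:2 Br:1
Element totals:
  C: 9
  H: 10
  Br: 2

C9H10Br2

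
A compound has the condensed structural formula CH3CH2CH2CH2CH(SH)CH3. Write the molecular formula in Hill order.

Atom tally by fragment:
  CH3 → C:1 H:3
  CH2 → C:1 H:2
  CH2 → C:1 H:2
  CH2 → C:1 H:2
  CH(SH) → C:1 H:2 S:1
  CH3 → C:1 H:3
Element totals:
  C: 6
  H: 14
  S: 1

C6H14S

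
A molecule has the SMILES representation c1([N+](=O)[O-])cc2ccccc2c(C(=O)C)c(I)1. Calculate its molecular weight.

Atom tally by fragment:
  naphthalene ring system core → C:10 H:8
  (− 3 ring H displaced by substituents)
  + NO2 → N:1 O:2
  + COCH3 → C:2 H:3 O:1
  + I → I:1
Element totals:
  C: 12
  H: 8
  I: 1
  N: 1
  O: 3
Molecular formula: C12H8INO3.
  M = 12(12.011) + 8(1.008) + 126.904 + 14.007 + 3(15.999)
    = 144.132 + 8.064 + 126.904 + 14.007 + 47.997 = 341.104

341.10 g/mol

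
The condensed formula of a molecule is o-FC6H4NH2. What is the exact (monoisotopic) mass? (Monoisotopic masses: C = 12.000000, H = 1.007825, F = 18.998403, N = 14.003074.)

Atom tally by fragment:
  benzene ring core → C:6 H:6
  (− 2 ring H displaced by substituents)
  + F → F:1
  + NH2 → N:1 H:2
Element totals:
  C: 6
  H: 6
  F: 1
  N: 1
Molecular formula: C6H6FN.
  M = 6(12.0) + 6(1.007825) + 18.998403 + 14.003074
    = 72.000000 + 6.046950 + 18.998403 + 14.003074 = 111.048427

111.0484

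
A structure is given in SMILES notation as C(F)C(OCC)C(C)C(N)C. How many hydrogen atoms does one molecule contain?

Atom tally by fragment:
  FCH2 → C:1 H:2 F:1
  CH(OC2H5) → C:3 H:6 O:1
  CH(CH3) → C:2 H:4
  CH(NH2) → C:1 H:3 N:1
  CH3 → C:1 H:3
Element totals:
  C: 8
  H: 18
  F: 1
  N: 1
  O: 1

18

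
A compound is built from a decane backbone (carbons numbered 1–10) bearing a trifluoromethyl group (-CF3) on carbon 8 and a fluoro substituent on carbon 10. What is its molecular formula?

C11H20F4

Atom tally by fragment:
  CH3 → C:1 H:3
  CH2 → C:1 H:2
  CH2 → C:1 H:2
  CH2 → C:1 H:2
  CH2 → C:1 H:2
  CH2 → C:1 H:2
  CH2 → C:1 H:2
  CH(CF3) → C:2 H:1 F:3
  CH2 → C:1 H:2
  CH2F → C:1 H:2 F:1
Element totals:
  C: 11
  H: 20
  F: 4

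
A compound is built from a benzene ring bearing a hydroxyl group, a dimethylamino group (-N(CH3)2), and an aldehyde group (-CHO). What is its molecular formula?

C9H11NO2

Atom tally by fragment:
  benzene ring core → C:6 H:6
  (− 3 ring H displaced by substituents)
  + OH → O:1 H:1
  + N(CH3)2 → N:1 C:2 H:6
  + CHO → C:1 H:1 O:1
Element totals:
  C: 9
  H: 11
  N: 1
  O: 2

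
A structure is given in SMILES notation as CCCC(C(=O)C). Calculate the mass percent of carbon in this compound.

Atom tally by fragment:
  CH3 → C:1 H:3
  CH2 → C:1 H:2
  CH2 → C:1 H:2
  CH2COCH3 → C:3 H:5 O:1
Element totals:
  C: 6
  H: 12
  O: 1
Molecular formula: C6H12O.
Molar mass = 100.161 g/mol.
Mass from C: 6 × 12.011 = 72.066 g/mol.
%C = 72.066 / 100.161 × 100 = 71.95%.

71.95%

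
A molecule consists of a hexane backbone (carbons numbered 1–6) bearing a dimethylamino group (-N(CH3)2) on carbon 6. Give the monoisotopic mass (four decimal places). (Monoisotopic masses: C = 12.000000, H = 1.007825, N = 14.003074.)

129.1517

Atom tally by fragment:
  CH3 → C:1 H:3
  CH2 → C:1 H:2
  CH2 → C:1 H:2
  CH2 → C:1 H:2
  CH2 → C:1 H:2
  CH2N(CH3)2 → C:3 H:8 N:1
Element totals:
  C: 8
  H: 19
  N: 1
Molecular formula: C8H19N.
  M = 8(12.0) + 19(1.007825) + 14.003074
    = 96.000000 + 19.148675 + 14.003074 = 129.151749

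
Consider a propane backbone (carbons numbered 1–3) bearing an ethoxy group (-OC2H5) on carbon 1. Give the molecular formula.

C5H12O

Atom tally by fragment:
  C2H5OCH2 → C:3 H:7 O:1
  CH2 → C:1 H:2
  CH3 → C:1 H:3
Element totals:
  C: 5
  H: 12
  O: 1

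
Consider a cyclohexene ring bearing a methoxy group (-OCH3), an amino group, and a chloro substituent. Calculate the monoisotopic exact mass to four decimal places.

161.0607

Atom tally by fragment:
  cyclohexene ring core → C:6 H:10
  (− 3 ring H displaced by substituents)
  + OCH3 → C:1 H:3 O:1
  + NH2 → N:1 H:2
  + Cl → Cl:1
Element totals:
  C: 7
  H: 12
  Cl: 1
  N: 1
  O: 1
Molecular formula: C7H12ClNO.
  M = 7(12.0) + 12(1.007825) + 34.968853 + 14.003074 + 15.994915
    = 84.000000 + 12.093900 + 34.968853 + 14.003074 + 15.994915 = 161.060742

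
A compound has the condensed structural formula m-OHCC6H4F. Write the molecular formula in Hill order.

C7H5FO

Element totals:
  C: 7
  H: 5
  F: 1
  O: 1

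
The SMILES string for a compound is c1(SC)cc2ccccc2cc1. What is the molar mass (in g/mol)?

174.26 g/mol

Atom tally by fragment:
  naphthalene ring system core → C:10 H:8
  (− 1 ring H displaced by substituents)
  + SCH3 → C:1 H:3 S:1
Element totals:
  C: 11
  H: 10
  S: 1
Molecular formula: C11H10S.
  M = 11(12.011) + 10(1.008) + 32.06
    = 132.121 + 10.080 + 32.060 = 174.261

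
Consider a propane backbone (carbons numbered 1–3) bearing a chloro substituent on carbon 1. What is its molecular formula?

Atom tally by fragment:
  ClCH2 → C:1 H:2 Cl:1
  CH2 → C:1 H:2
  CH3 → C:1 H:3
Element totals:
  C: 3
  H: 7
  Cl: 1

C3H7Cl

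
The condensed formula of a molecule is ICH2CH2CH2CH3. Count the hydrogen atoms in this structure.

9

Atom tally by fragment:
  ICH2 → C:1 H:2 I:1
  CH2 → C:1 H:2
  CH2 → C:1 H:2
  CH3 → C:1 H:3
Element totals:
  C: 4
  H: 9
  I: 1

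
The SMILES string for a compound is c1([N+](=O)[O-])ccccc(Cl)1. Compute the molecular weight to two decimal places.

157.55 g/mol

Atom tally by fragment:
  benzene ring core → C:6 H:6
  (− 2 ring H displaced by substituents)
  + NO2 → N:1 O:2
  + Cl → Cl:1
Element totals:
  C: 6
  H: 4
  Cl: 1
  N: 1
  O: 2
Molecular formula: C6H4ClNO2.
  M = 6(12.011) + 4(1.008) + 35.45 + 14.007 + 2(15.999)
    = 72.066 + 4.032 + 35.450 + 14.007 + 31.998 = 157.553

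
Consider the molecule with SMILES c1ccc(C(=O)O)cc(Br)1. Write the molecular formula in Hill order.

C7H5BrO2

Atom tally by fragment:
  benzene ring core → C:6 H:6
  (− 2 ring H displaced by substituents)
  + COOH → C:1 H:1 O:2
  + Br → Br:1
Element totals:
  C: 7
  H: 5
  Br: 1
  O: 2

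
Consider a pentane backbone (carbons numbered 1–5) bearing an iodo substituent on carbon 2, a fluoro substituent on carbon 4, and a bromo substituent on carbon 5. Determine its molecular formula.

C5H9BrFI

Atom tally by fragment:
  CH3 → C:1 H:3
  CH(I) → C:1 H:1 I:1
  CH2 → C:1 H:2
  CH(F) → C:1 H:1 F:1
  CH2Br → C:1 H:2 Br:1
Element totals:
  C: 5
  H: 9
  Br: 1
  F: 1
  I: 1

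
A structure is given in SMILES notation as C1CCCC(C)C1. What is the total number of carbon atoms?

Atom tally by fragment:
  cyclohexane ring core → C:6 H:12
  (− 1 ring H displaced by substituents)
  + CH3 → C:1 H:3
Element totals:
  C: 7
  H: 14

7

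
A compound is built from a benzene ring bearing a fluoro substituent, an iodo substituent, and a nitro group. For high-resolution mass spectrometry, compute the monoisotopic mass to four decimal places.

266.9193

Atom tally by fragment:
  benzene ring core → C:6 H:6
  (− 3 ring H displaced by substituents)
  + F → F:1
  + I → I:1
  + NO2 → N:1 O:2
Element totals:
  C: 6
  H: 3
  F: 1
  I: 1
  N: 1
  O: 2
Molecular formula: C6H3FINO2.
  M = 6(12.0) + 3(1.007825) + 18.998403 + 126.904472 + 14.003074 + 2(15.994915)
    = 72.000000 + 3.023475 + 18.998403 + 126.904472 + 14.003074 + 31.989830 = 266.919254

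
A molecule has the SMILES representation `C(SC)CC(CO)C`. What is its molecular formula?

C6H14OS

Atom tally by fragment:
  CH3SCH2 → C:2 H:5 S:1
  CH2 → C:1 H:2
  CH(CH2OH) → C:2 H:4 O:1
  CH3 → C:1 H:3
Element totals:
  C: 6
  H: 14
  O: 1
  S: 1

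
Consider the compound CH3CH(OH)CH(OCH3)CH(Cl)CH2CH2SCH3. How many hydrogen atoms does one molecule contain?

17

Atom tally by fragment:
  CH3 → C:1 H:3
  CH(OH) → C:1 H:2 O:1
  CH(OCH3) → C:2 H:4 O:1
  CH(Cl) → C:1 H:1 Cl:1
  CH2 → C:1 H:2
  CH2SCH3 → C:2 H:5 S:1
Element totals:
  C: 8
  H: 17
  Cl: 1
  O: 2
  S: 1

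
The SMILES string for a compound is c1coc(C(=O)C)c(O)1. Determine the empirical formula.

C2H2O

Atom tally by fragment:
  furan ring core → C:4 H:4 O:1
  (− 2 ring H displaced by substituents)
  + COCH3 → C:2 H:3 O:1
  + OH → O:1 H:1
Element totals:
  C: 6
  H: 6
  O: 3
Molecular formula: C6H6O3.
gcd of subscripts = 3; dividing each by 3:
  C: 6/3 = 2
  H: 6/3 = 2
  O: 3/3 = 1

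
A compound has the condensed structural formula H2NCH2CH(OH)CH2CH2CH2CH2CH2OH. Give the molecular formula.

Element totals:
  C: 7
  H: 17
  N: 1
  O: 2

C7H17NO2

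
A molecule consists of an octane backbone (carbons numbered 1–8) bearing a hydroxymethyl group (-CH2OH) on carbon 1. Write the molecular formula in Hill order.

C9H20O

Atom tally by fragment:
  HOCH2CH2 → C:2 H:5 O:1
  CH2 → C:1 H:2
  CH2 → C:1 H:2
  CH2 → C:1 H:2
  CH2 → C:1 H:2
  CH2 → C:1 H:2
  CH2 → C:1 H:2
  CH3 → C:1 H:3
Element totals:
  C: 9
  H: 20
  O: 1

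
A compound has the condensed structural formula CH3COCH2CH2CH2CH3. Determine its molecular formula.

Element totals:
  C: 6
  H: 12
  O: 1

C6H12O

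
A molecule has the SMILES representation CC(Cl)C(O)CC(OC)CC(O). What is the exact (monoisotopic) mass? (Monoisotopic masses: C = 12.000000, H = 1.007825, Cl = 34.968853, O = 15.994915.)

Atom tally by fragment:
  CH3 → C:1 H:3
  CH(Cl) → C:1 H:1 Cl:1
  CH(OH) → C:1 H:2 O:1
  CH2 → C:1 H:2
  CH(OCH3) → C:2 H:4 O:1
  CH2 → C:1 H:2
  CH2OH → C:1 H:3 O:1
Element totals:
  C: 8
  H: 17
  Cl: 1
  O: 3
Molecular formula: C8H17ClO3.
  M = 8(12.0) + 17(1.007825) + 34.968853 + 3(15.994915)
    = 96.000000 + 17.133025 + 34.968853 + 47.984745 = 196.086623

196.0866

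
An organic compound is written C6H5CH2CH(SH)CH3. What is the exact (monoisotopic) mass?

Atom tally by fragment:
  C6H5CH2 → C:7 H:7
  CH(SH) → C:1 H:2 S:1
  CH3 → C:1 H:3
Element totals:
  C: 9
  H: 12
  S: 1
Molecular formula: C9H12S.
  M = 9(12.0) + 12(1.007825) + 31.972071
    = 108.000000 + 12.093900 + 31.972071 = 152.065971

152.0660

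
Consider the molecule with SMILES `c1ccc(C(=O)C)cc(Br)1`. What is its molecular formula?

C8H7BrO

Atom tally by fragment:
  benzene ring core → C:6 H:6
  (− 2 ring H displaced by substituents)
  + COCH3 → C:2 H:3 O:1
  + Br → Br:1
Element totals:
  C: 8
  H: 7
  Br: 1
  O: 1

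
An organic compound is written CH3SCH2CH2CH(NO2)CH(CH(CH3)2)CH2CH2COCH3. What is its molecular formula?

C12H23NO3S

Atom tally by fragment:
  CH3SCH2 → C:2 H:5 S:1
  CH2 → C:1 H:2
  CH(NO2) → C:1 H:1 N:1 O:2
  CH(CH(CH3)2) → C:4 H:8
  CH2 → C:1 H:2
  CH2COCH3 → C:3 H:5 O:1
Element totals:
  C: 12
  H: 23
  N: 1
  O: 3
  S: 1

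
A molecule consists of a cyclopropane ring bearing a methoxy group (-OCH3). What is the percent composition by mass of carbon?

66.63%

Atom tally by fragment:
  cyclopropane ring core → C:3 H:6
  (− 1 ring H displaced by substituents)
  + OCH3 → C:1 H:3 O:1
Element totals:
  C: 4
  H: 8
  O: 1
Molecular formula: C4H8O.
Molar mass = 72.107 g/mol.
Mass from C: 4 × 12.011 = 48.044 g/mol.
%C = 48.044 / 72.107 × 100 = 66.63%.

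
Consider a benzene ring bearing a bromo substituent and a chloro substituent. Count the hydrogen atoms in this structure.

Atom tally by fragment:
  benzene ring core → C:6 H:6
  (− 2 ring H displaced by substituents)
  + Br → Br:1
  + Cl → Cl:1
Element totals:
  C: 6
  H: 4
  Br: 1
  Cl: 1

4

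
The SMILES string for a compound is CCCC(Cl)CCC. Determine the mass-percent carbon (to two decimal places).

Atom tally by fragment:
  CH3 → C:1 H:3
  CH2 → C:1 H:2
  CH2 → C:1 H:2
  CH(Cl) → C:1 H:1 Cl:1
  CH2 → C:1 H:2
  CH2 → C:1 H:2
  CH3 → C:1 H:3
Element totals:
  C: 7
  H: 15
  Cl: 1
Molecular formula: C7H15Cl.
Molar mass = 134.647 g/mol.
Mass from C: 7 × 12.011 = 84.077 g/mol.
%C = 84.077 / 134.647 × 100 = 62.44%.

62.44%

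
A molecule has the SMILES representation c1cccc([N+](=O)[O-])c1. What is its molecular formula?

C6H5NO2

Atom tally by fragment:
  benzene ring core → C:6 H:6
  (− 1 ring H displaced by substituents)
  + NO2 → N:1 O:2
Element totals:
  C: 6
  H: 5
  N: 1
  O: 2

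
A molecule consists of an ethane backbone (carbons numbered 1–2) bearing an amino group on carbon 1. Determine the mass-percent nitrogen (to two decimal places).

Atom tally by fragment:
  H2NCH2 → C:1 H:4 N:1
  CH3 → C:1 H:3
Element totals:
  C: 2
  H: 7
  N: 1
Molecular formula: C2H7N.
Molar mass = 45.085 g/mol.
Mass from N: 1 × 14.007 = 14.007 g/mol.
%N = 14.007 / 45.085 × 100 = 31.07%.

31.07%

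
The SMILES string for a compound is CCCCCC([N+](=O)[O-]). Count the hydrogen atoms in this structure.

Atom tally by fragment:
  CH3 → C:1 H:3
  CH2 → C:1 H:2
  CH2 → C:1 H:2
  CH2 → C:1 H:2
  CH2 → C:1 H:2
  CH2NO2 → C:1 H:2 N:1 O:2
Element totals:
  C: 6
  H: 13
  N: 1
  O: 2

13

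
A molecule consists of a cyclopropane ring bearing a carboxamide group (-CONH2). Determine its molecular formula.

Atom tally by fragment:
  cyclopropane ring core → C:3 H:6
  (− 1 ring H displaced by substituents)
  + CONH2 → C:1 H:2 O:1 N:1
Element totals:
  C: 4
  H: 7
  N: 1
  O: 1

C4H7NO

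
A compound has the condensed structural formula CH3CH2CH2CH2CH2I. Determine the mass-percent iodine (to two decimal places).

Element totals:
  C: 5
  H: 11
  I: 1
Molecular formula: C5H11I.
Molar mass = 198.047 g/mol.
Mass from I: 1 × 126.904 = 126.904 g/mol.
%I = 126.904 / 198.047 × 100 = 64.08%.

64.08%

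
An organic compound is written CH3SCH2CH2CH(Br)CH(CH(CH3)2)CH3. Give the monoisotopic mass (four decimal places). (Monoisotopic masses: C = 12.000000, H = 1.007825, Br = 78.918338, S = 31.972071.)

Atom tally by fragment:
  CH3SCH2 → C:2 H:5 S:1
  CH2 → C:1 H:2
  CH(Br) → C:1 H:1 Br:1
  CH(CH(CH3)2) → C:4 H:8
  CH3 → C:1 H:3
Element totals:
  C: 9
  H: 19
  Br: 1
  S: 1
Molecular formula: C9H19BrS.
  M = 9(12.0) + 19(1.007825) + 78.918338 + 31.972071
    = 108.000000 + 19.148675 + 78.918338 + 31.972071 = 238.039084

238.0391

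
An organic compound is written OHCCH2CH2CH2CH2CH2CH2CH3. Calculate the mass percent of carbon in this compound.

Atom tally by fragment:
  OHCCH2 → C:2 H:3 O:1
  CH2 → C:1 H:2
  CH2 → C:1 H:2
  CH2 → C:1 H:2
  CH2 → C:1 H:2
  CH2 → C:1 H:2
  CH3 → C:1 H:3
Element totals:
  C: 8
  H: 16
  O: 1
Molecular formula: C8H16O.
Molar mass = 128.215 g/mol.
Mass from C: 8 × 12.011 = 96.088 g/mol.
%C = 96.088 / 128.215 × 100 = 74.94%.

74.94%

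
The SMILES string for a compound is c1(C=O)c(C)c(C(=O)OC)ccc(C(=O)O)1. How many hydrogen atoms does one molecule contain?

10

Atom tally by fragment:
  benzene ring core → C:6 H:6
  (− 4 ring H displaced by substituents)
  + CHO → C:1 H:1 O:1
  + CH3 → C:1 H:3
  + COOCH3 → C:2 H:3 O:2
  + COOH → C:1 H:1 O:2
Element totals:
  C: 11
  H: 10
  O: 5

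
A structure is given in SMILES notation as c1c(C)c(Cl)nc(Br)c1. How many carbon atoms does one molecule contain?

Atom tally by fragment:
  pyridine ring core → C:5 H:5 N:1
  (− 3 ring H displaced by substituents)
  + CH3 → C:1 H:3
  + Cl → Cl:1
  + Br → Br:1
Element totals:
  C: 6
  H: 5
  Br: 1
  Cl: 1
  N: 1

6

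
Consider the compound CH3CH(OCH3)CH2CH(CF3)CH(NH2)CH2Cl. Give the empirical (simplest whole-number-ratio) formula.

C8H15ClF3NO

Element totals:
  C: 8
  H: 15
  Cl: 1
  F: 3
  N: 1
  O: 1
Molecular formula: C8H15ClF3NO.
gcd of subscripts (8, 1, 3, 15, 1, 1) = 1, so the empirical formula equals the molecular formula.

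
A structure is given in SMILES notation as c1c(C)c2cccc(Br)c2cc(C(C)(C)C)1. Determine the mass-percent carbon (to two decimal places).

Atom tally by fragment:
  naphthalene ring system core → C:10 H:8
  (− 3 ring H displaced by substituents)
  + CH3 → C:1 H:3
  + Br → Br:1
  + C(CH3)3 → C:4 H:9
Element totals:
  C: 15
  H: 17
  Br: 1
Molecular formula: C15H17Br.
Molar mass = 277.205 g/mol.
Mass from C: 15 × 12.011 = 180.165 g/mol.
%C = 180.165 / 277.205 × 100 = 64.99%.

64.99%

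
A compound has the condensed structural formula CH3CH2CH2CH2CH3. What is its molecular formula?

Element totals:
  C: 5
  H: 12

C5H12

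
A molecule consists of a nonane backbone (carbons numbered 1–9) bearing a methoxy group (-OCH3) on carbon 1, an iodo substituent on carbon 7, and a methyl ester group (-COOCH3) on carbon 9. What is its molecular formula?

C12H23IO3

Atom tally by fragment:
  CH3OCH2 → C:2 H:5 O:1
  CH2 → C:1 H:2
  CH2 → C:1 H:2
  CH2 → C:1 H:2
  CH2 → C:1 H:2
  CH2 → C:1 H:2
  CH(I) → C:1 H:1 I:1
  CH2 → C:1 H:2
  CH2COOCH3 → C:3 H:5 O:2
Element totals:
  C: 12
  H: 23
  I: 1
  O: 3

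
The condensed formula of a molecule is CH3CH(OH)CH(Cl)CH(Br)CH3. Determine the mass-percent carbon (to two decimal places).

29.81%

Atom tally by fragment:
  CH3 → C:1 H:3
  CH(OH) → C:1 H:2 O:1
  CH(Cl) → C:1 H:1 Cl:1
  CH(Br) → C:1 H:1 Br:1
  CH3 → C:1 H:3
Element totals:
  C: 5
  H: 10
  Br: 1
  Cl: 1
  O: 1
Molecular formula: C5H10BrClO.
Molar mass = 201.488 g/mol.
Mass from C: 5 × 12.011 = 60.055 g/mol.
%C = 60.055 / 201.488 × 100 = 29.81%.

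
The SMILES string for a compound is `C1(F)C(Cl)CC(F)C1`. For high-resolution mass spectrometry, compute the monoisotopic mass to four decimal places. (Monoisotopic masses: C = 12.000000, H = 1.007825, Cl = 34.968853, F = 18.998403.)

140.0204

Atom tally by fragment:
  cyclopentane ring core → C:5 H:10
  (− 3 ring H displaced by substituents)
  + F → F:1
  + Cl → Cl:1
  + F → F:1
Element totals:
  C: 5
  H: 7
  Cl: 1
  F: 2
Molecular formula: C5H7ClF2.
  M = 5(12.0) + 7(1.007825) + 34.968853 + 2(18.998403)
    = 60.000000 + 7.054775 + 34.968853 + 37.996806 = 140.020434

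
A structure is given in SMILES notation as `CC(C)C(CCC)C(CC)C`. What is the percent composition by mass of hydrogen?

15.48%

Atom tally by fragment:
  CH3 → C:1 H:3
  CH(CH3) → C:2 H:4
  CH(CH2CH2CH3) → C:4 H:8
  CH(C2H5) → C:3 H:6
  CH3 → C:1 H:3
Element totals:
  C: 11
  H: 24
Molecular formula: C11H24.
Molar mass = 156.313 g/mol.
Mass from H: 24 × 1.008 = 24.192 g/mol.
%H = 24.192 / 156.313 × 100 = 15.48%.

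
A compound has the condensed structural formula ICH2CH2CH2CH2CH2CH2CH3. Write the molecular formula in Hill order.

Atom tally by fragment:
  ICH2 → C:1 H:2 I:1
  CH2 → C:1 H:2
  CH2 → C:1 H:2
  CH2 → C:1 H:2
  CH2 → C:1 H:2
  CH2 → C:1 H:2
  CH3 → C:1 H:3
Element totals:
  C: 7
  H: 15
  I: 1

C7H15I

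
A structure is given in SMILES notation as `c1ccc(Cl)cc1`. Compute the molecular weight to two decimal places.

112.56 g/mol

Atom tally by fragment:
  benzene ring core → C:6 H:6
  (− 1 ring H displaced by substituents)
  + Cl → Cl:1
Element totals:
  C: 6
  H: 5
  Cl: 1
Molecular formula: C6H5Cl.
  M = 6(12.011) + 5(1.008) + 35.45
    = 72.066 + 5.040 + 35.450 = 112.556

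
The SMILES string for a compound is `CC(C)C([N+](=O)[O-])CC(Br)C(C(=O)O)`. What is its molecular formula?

Atom tally by fragment:
  CH3 → C:1 H:3
  CH(CH3) → C:2 H:4
  CH(NO2) → C:1 H:1 N:1 O:2
  CH2 → C:1 H:2
  CH(Br) → C:1 H:1 Br:1
  CH2COOH → C:2 H:3 O:2
Element totals:
  C: 8
  H: 14
  Br: 1
  N: 1
  O: 4

C8H14BrNO4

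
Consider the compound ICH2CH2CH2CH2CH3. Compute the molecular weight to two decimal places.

198.05 g/mol

Element totals:
  C: 5
  H: 11
  I: 1
Molecular formula: C5H11I.
  M = 5(12.011) + 11(1.008) + 126.904
    = 60.055 + 11.088 + 126.904 = 198.047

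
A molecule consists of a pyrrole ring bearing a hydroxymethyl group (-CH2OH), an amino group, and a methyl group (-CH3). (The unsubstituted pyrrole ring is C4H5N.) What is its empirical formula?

C6H10N2O

Atom tally by fragment:
  pyrrole ring core → C:4 H:5 N:1
  (− 3 ring H displaced by substituents)
  + CH2OH → C:1 H:3 O:1
  + NH2 → N:1 H:2
  + CH3 → C:1 H:3
Element totals:
  C: 6
  H: 10
  N: 2
  O: 1
Molecular formula: C6H10N2O.
gcd of subscripts (6, 10, 2, 1) = 1, so the empirical formula equals the molecular formula.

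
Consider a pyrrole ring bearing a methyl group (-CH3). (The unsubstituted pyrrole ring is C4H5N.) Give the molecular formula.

Atom tally by fragment:
  pyrrole ring core → C:4 H:5 N:1
  (− 1 ring H displaced by substituents)
  + CH3 → C:1 H:3
Element totals:
  C: 5
  H: 7
  N: 1

C5H7N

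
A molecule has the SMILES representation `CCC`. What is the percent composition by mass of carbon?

Atom tally by fragment:
  CH3 → C:1 H:3
  CH2 → C:1 H:2
  CH3 → C:1 H:3
Element totals:
  C: 3
  H: 8
Molecular formula: C3H8.
Molar mass = 44.097 g/mol.
Mass from C: 3 × 12.011 = 36.033 g/mol.
%C = 36.033 / 44.097 × 100 = 81.71%.

81.71%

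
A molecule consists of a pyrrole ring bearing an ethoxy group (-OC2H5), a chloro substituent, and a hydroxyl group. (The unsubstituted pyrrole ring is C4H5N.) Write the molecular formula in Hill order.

Atom tally by fragment:
  pyrrole ring core → C:4 H:5 N:1
  (− 3 ring H displaced by substituents)
  + OC2H5 → C:2 H:5 O:1
  + Cl → Cl:1
  + OH → O:1 H:1
Element totals:
  C: 6
  H: 8
  Cl: 1
  N: 1
  O: 2

C6H8ClNO2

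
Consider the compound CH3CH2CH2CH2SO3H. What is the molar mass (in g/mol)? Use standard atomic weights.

Atom tally by fragment:
  CH3 → C:1 H:3
  CH2 → C:1 H:2
  CH2 → C:1 H:2
  CH2SO3H → C:1 H:3 S:1 O:3
Element totals:
  C: 4
  H: 10
  O: 3
  S: 1
Molecular formula: C4H10O3S.
  M = 4(12.011) + 10(1.008) + 3(15.999) + 32.06
    = 48.044 + 10.080 + 47.997 + 32.060 = 138.181

138.18 g/mol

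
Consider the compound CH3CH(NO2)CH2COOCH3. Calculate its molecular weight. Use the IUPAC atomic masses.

147.13 g/mol

Atom tally by fragment:
  CH3 → C:1 H:3
  CH(NO2) → C:1 H:1 N:1 O:2
  CH2COOCH3 → C:3 H:5 O:2
Element totals:
  C: 5
  H: 9
  N: 1
  O: 4
Molecular formula: C5H9NO4.
  M = 5(12.011) + 9(1.008) + 14.007 + 4(15.999)
    = 60.055 + 9.072 + 14.007 + 63.996 = 147.130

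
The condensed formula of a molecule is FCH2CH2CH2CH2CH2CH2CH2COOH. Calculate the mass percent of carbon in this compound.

Atom tally by fragment:
  FCH2 → C:1 H:2 F:1
  CH2 → C:1 H:2
  CH2 → C:1 H:2
  CH2 → C:1 H:2
  CH2 → C:1 H:2
  CH2 → C:1 H:2
  CH2COOH → C:2 H:3 O:2
Element totals:
  C: 8
  H: 15
  F: 1
  O: 2
Molecular formula: C8H15FO2.
Molar mass = 162.204 g/mol.
Mass from C: 8 × 12.011 = 96.088 g/mol.
%C = 96.088 / 162.204 × 100 = 59.24%.

59.24%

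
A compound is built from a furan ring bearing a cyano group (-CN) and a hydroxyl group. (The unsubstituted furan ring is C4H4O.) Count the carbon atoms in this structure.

Atom tally by fragment:
  furan ring core → C:4 H:4 O:1
  (− 2 ring H displaced by substituents)
  + CN → C:1 N:1
  + OH → O:1 H:1
Element totals:
  C: 5
  H: 3
  N: 1
  O: 2

5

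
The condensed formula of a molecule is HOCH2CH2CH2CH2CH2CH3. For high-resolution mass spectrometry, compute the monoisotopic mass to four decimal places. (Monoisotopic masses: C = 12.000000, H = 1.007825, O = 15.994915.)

Atom tally by fragment:
  HOCH2 → C:1 H:3 O:1
  CH2 → C:1 H:2
  CH2 → C:1 H:2
  CH2 → C:1 H:2
  CH2 → C:1 H:2
  CH3 → C:1 H:3
Element totals:
  C: 6
  H: 14
  O: 1
Molecular formula: C6H14O.
  M = 6(12.0) + 14(1.007825) + 15.994915
    = 72.000000 + 14.109550 + 15.994915 = 102.104465

102.1045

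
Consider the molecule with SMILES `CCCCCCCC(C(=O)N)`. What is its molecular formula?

Atom tally by fragment:
  CH3 → C:1 H:3
  CH2 → C:1 H:2
  CH2 → C:1 H:2
  CH2 → C:1 H:2
  CH2 → C:1 H:2
  CH2 → C:1 H:2
  CH2 → C:1 H:2
  CH2CONH2 → C:2 H:4 O:1 N:1
Element totals:
  C: 9
  H: 19
  N: 1
  O: 1

C9H19NO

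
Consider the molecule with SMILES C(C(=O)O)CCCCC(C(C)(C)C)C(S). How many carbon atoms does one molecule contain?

12

Atom tally by fragment:
  HOOCCH2 → C:2 H:3 O:2
  CH2 → C:1 H:2
  CH2 → C:1 H:2
  CH2 → C:1 H:2
  CH2 → C:1 H:2
  CH(C(CH3)3) → C:5 H:10
  CH2SH → C:1 H:3 S:1
Element totals:
  C: 12
  H: 24
  O: 2
  S: 1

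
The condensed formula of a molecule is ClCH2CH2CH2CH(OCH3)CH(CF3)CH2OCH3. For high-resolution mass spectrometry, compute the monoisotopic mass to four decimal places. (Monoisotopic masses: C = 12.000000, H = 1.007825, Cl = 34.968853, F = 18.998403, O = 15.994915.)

Atom tally by fragment:
  ClCH2 → C:1 H:2 Cl:1
  CH2 → C:1 H:2
  CH2 → C:1 H:2
  CH(OCH3) → C:2 H:4 O:1
  CH(CF3) → C:2 H:1 F:3
  CH2OCH3 → C:2 H:5 O:1
Element totals:
  C: 9
  H: 16
  Cl: 1
  F: 3
  O: 2
Molecular formula: C9H16ClF3O2.
  M = 9(12.0) + 16(1.007825) + 34.968853 + 3(18.998403) + 2(15.994915)
    = 108.000000 + 16.125200 + 34.968853 + 56.995209 + 31.989830 = 248.079092

248.0791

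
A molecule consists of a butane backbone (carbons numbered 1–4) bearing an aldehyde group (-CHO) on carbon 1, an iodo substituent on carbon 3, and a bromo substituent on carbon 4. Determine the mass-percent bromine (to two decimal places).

Atom tally by fragment:
  OHCCH2 → C:2 H:3 O:1
  CH2 → C:1 H:2
  CH(I) → C:1 H:1 I:1
  CH2Br → C:1 H:2 Br:1
Element totals:
  C: 5
  H: 8
  Br: 1
  I: 1
  O: 1
Molecular formula: C5H8BrIO.
Molar mass = 290.926 g/mol.
Mass from Br: 1 × 79.904 = 79.904 g/mol.
%Br = 79.904 / 290.926 × 100 = 27.47%.

27.47%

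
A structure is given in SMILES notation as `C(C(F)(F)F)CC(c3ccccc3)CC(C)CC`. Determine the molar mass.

Atom tally by fragment:
  F3CCH2 → C:2 H:2 F:3
  CH2 → C:1 H:2
  CH(C6H5) → C:7 H:6
  CH2 → C:1 H:2
  CH(CH3) → C:2 H:4
  CH2 → C:1 H:2
  CH3 → C:1 H:3
Element totals:
  C: 15
  H: 21
  F: 3
Molecular formula: C15H21F3.
  M = 15(12.011) + 21(1.008) + 3(18.998)
    = 180.165 + 21.168 + 56.994 = 258.327

258.33 g/mol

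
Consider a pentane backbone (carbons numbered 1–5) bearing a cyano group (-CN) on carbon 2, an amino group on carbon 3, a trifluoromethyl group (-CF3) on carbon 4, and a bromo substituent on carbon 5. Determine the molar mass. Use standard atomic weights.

259.07 g/mol

Atom tally by fragment:
  CH3 → C:1 H:3
  CH(CN) → C:2 H:1 N:1
  CH(NH2) → C:1 H:3 N:1
  CH(CF3) → C:2 H:1 F:3
  CH2Br → C:1 H:2 Br:1
Element totals:
  C: 7
  H: 10
  Br: 1
  F: 3
  N: 2
Molecular formula: C7H10BrF3N2.
  M = 7(12.011) + 10(1.008) + 79.904 + 3(18.998) + 2(14.007)
    = 84.077 + 10.080 + 79.904 + 56.994 + 28.014 = 259.069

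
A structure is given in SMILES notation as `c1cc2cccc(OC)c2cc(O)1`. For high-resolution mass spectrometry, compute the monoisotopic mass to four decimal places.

174.0681

Atom tally by fragment:
  naphthalene ring system core → C:10 H:8
  (− 2 ring H displaced by substituents)
  + OCH3 → C:1 H:3 O:1
  + OH → O:1 H:1
Element totals:
  C: 11
  H: 10
  O: 2
Molecular formula: C11H10O2.
  M = 11(12.0) + 10(1.007825) + 2(15.994915)
    = 132.000000 + 10.078250 + 31.989830 = 174.068080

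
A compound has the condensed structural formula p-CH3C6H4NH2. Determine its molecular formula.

Element totals:
  C: 7
  H: 9
  N: 1

C7H9N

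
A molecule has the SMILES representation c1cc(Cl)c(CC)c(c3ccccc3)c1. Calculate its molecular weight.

Atom tally by fragment:
  benzene ring core → C:6 H:6
  (− 3 ring H displaced by substituents)
  + Cl → Cl:1
  + C2H5 → C:2 H:5
  + C6H5 → C:6 H:5
Element totals:
  C: 14
  H: 13
  Cl: 1
Molecular formula: C14H13Cl.
  M = 14(12.011) + 13(1.008) + 35.45
    = 168.154 + 13.104 + 35.450 = 216.708

216.71 g/mol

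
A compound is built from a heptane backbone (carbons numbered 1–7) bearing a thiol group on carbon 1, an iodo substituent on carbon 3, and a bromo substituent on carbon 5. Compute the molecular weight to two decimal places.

337.06 g/mol

Atom tally by fragment:
  HSCH2 → C:1 H:3 S:1
  CH2 → C:1 H:2
  CH(I) → C:1 H:1 I:1
  CH2 → C:1 H:2
  CH(Br) → C:1 H:1 Br:1
  CH2 → C:1 H:2
  CH3 → C:1 H:3
Element totals:
  C: 7
  H: 14
  Br: 1
  I: 1
  S: 1
Molecular formula: C7H14BrIS.
  M = 7(12.011) + 14(1.008) + 79.904 + 126.904 + 32.06
    = 84.077 + 14.112 + 79.904 + 126.904 + 32.060 = 337.057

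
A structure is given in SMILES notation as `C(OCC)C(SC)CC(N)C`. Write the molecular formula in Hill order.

C8H19NOS

Atom tally by fragment:
  C2H5OCH2 → C:3 H:7 O:1
  CH(SCH3) → C:2 H:4 S:1
  CH2 → C:1 H:2
  CH(NH2) → C:1 H:3 N:1
  CH3 → C:1 H:3
Element totals:
  C: 8
  H: 19
  N: 1
  O: 1
  S: 1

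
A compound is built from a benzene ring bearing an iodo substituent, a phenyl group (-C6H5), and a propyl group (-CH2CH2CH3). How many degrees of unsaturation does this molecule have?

8

Atom tally by fragment:
  benzene ring core → C:6 H:6
  (− 3 ring H displaced by substituents)
  + I → I:1
  + C6H5 → C:6 H:5
  + CH2CH2CH3 → C:3 H:7
Element totals:
  C: 15
  H: 15
  I: 1
Molecular formula: C15H15I.
DoU = (2C + 2 + N − H − X) / 2 = (2·15 + 2 + 0 − 15 − 1) / 2 = 8.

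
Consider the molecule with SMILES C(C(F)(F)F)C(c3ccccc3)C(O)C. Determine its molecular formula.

Atom tally by fragment:
  F3CCH2 → C:2 H:2 F:3
  CH(C6H5) → C:7 H:6
  CH(OH) → C:1 H:2 O:1
  CH3 → C:1 H:3
Element totals:
  C: 11
  H: 13
  F: 3
  O: 1

C11H13F3O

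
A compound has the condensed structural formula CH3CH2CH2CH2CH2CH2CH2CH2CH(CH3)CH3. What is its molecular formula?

Atom tally by fragment:
  CH3 → C:1 H:3
  CH2 → C:1 H:2
  CH2 → C:1 H:2
  CH2 → C:1 H:2
  CH2 → C:1 H:2
  CH2 → C:1 H:2
  CH2 → C:1 H:2
  CH2 → C:1 H:2
  CH(CH3) → C:2 H:4
  CH3 → C:1 H:3
Element totals:
  C: 11
  H: 24

C11H24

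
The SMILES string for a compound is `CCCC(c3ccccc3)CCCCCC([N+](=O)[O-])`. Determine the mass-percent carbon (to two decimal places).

72.97%

Atom tally by fragment:
  CH3 → C:1 H:3
  CH2 → C:1 H:2
  CH2 → C:1 H:2
  CH(C6H5) → C:7 H:6
  CH2 → C:1 H:2
  CH2 → C:1 H:2
  CH2 → C:1 H:2
  CH2 → C:1 H:2
  CH2 → C:1 H:2
  CH2NO2 → C:1 H:2 N:1 O:2
Element totals:
  C: 16
  H: 25
  N: 1
  O: 2
Molecular formula: C16H25NO2.
Molar mass = 263.381 g/mol.
Mass from C: 16 × 12.011 = 192.176 g/mol.
%C = 192.176 / 263.381 × 100 = 72.97%.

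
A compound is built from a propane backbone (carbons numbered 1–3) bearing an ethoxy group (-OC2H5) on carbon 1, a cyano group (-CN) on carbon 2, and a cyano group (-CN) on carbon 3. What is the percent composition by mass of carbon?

60.85%

Atom tally by fragment:
  C2H5OCH2 → C:3 H:7 O:1
  CH(CN) → C:2 H:1 N:1
  CH2CN → C:2 H:2 N:1
Element totals:
  C: 7
  H: 10
  N: 2
  O: 1
Molecular formula: C7H10N2O.
Molar mass = 138.170 g/mol.
Mass from C: 7 × 12.011 = 84.077 g/mol.
%C = 84.077 / 138.170 × 100 = 60.85%.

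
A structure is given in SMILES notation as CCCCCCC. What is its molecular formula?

C7H16

Atom tally by fragment:
  CH3 → C:1 H:3
  CH2 → C:1 H:2
  CH2 → C:1 H:2
  CH2 → C:1 H:2
  CH2 → C:1 H:2
  CH2 → C:1 H:2
  CH3 → C:1 H:3
Element totals:
  C: 7
  H: 16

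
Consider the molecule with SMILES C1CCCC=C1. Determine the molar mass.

82.15 g/mol

Atom tally by fragment:
  cyclohexene ring core → C:6 H:10
Element totals:
  C: 6
  H: 10
Molecular formula: C6H10.
  M = 6(12.011) + 10(1.008)
    = 72.066 + 10.080 = 82.146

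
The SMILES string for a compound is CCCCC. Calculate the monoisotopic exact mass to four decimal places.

72.0939

Atom tally by fragment:
  CH3 → C:1 H:3
  CH2 → C:1 H:2
  CH2 → C:1 H:2
  CH2 → C:1 H:2
  CH3 → C:1 H:3
Element totals:
  C: 5
  H: 12
Molecular formula: C5H12.
  M = 5(12.0) + 12(1.007825)
    = 60.000000 + 12.093900 = 72.093900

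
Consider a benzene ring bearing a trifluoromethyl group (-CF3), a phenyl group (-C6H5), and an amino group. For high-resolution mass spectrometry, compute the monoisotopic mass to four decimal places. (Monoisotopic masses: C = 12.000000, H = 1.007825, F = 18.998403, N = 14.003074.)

237.0765

Atom tally by fragment:
  benzene ring core → C:6 H:6
  (− 3 ring H displaced by substituents)
  + CF3 → C:1 F:3
  + C6H5 → C:6 H:5
  + NH2 → N:1 H:2
Element totals:
  C: 13
  H: 10
  F: 3
  N: 1
Molecular formula: C13H10F3N.
  M = 13(12.0) + 10(1.007825) + 3(18.998403) + 14.003074
    = 156.000000 + 10.078250 + 56.995209 + 14.003074 = 237.076533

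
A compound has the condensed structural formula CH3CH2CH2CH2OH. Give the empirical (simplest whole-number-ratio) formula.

Element totals:
  C: 4
  H: 10
  O: 1
Molecular formula: C4H10O.
gcd of subscripts (4, 10, 1) = 1, so the empirical formula equals the molecular formula.

C4H10O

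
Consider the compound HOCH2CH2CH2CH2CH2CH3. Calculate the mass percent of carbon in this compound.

Element totals:
  C: 6
  H: 14
  O: 1
Molecular formula: C6H14O.
Molar mass = 102.177 g/mol.
Mass from C: 6 × 12.011 = 72.066 g/mol.
%C = 72.066 / 102.177 × 100 = 70.53%.

70.53%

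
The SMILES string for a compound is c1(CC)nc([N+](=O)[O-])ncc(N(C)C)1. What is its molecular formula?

Atom tally by fragment:
  pyrimidine ring core → C:4 H:4 N:2
  (− 3 ring H displaced by substituents)
  + C2H5 → C:2 H:5
  + NO2 → N:1 O:2
  + N(CH3)2 → N:1 C:2 H:6
Element totals:
  C: 8
  H: 12
  N: 4
  O: 2

C8H12N4O2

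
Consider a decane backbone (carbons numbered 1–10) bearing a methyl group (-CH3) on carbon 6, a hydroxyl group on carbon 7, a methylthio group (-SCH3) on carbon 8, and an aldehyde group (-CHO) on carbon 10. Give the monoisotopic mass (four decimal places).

246.1654

Atom tally by fragment:
  CH3 → C:1 H:3
  CH2 → C:1 H:2
  CH2 → C:1 H:2
  CH2 → C:1 H:2
  CH2 → C:1 H:2
  CH(CH3) → C:2 H:4
  CH(OH) → C:1 H:2 O:1
  CH(SCH3) → C:2 H:4 S:1
  CH2 → C:1 H:2
  CH2CHO → C:2 H:3 O:1
Element totals:
  C: 13
  H: 26
  O: 2
  S: 1
Molecular formula: C13H26O2S.
  M = 13(12.0) + 26(1.007825) + 2(15.994915) + 31.972071
    = 156.000000 + 26.203450 + 31.989830 + 31.972071 = 246.165351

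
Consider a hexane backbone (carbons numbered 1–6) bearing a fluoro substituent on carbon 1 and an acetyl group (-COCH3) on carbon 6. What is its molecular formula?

C8H15FO

Atom tally by fragment:
  FCH2 → C:1 H:2 F:1
  CH2 → C:1 H:2
  CH2 → C:1 H:2
  CH2 → C:1 H:2
  CH2 → C:1 H:2
  CH2COCH3 → C:3 H:5 O:1
Element totals:
  C: 8
  H: 15
  F: 1
  O: 1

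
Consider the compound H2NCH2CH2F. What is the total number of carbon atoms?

2

Element totals:
  C: 2
  H: 6
  F: 1
  N: 1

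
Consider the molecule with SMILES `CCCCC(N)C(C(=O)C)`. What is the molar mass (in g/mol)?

143.23 g/mol

Atom tally by fragment:
  CH3 → C:1 H:3
  CH2 → C:1 H:2
  CH2 → C:1 H:2
  CH2 → C:1 H:2
  CH(NH2) → C:1 H:3 N:1
  CH2COCH3 → C:3 H:5 O:1
Element totals:
  C: 8
  H: 17
  N: 1
  O: 1
Molecular formula: C8H17NO.
  M = 8(12.011) + 17(1.008) + 14.007 + 15.999
    = 96.088 + 17.136 + 14.007 + 15.999 = 143.230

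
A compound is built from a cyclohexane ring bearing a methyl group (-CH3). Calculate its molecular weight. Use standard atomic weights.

98.19 g/mol

Atom tally by fragment:
  cyclohexane ring core → C:6 H:12
  (− 1 ring H displaced by substituents)
  + CH3 → C:1 H:3
Element totals:
  C: 7
  H: 14
Molecular formula: C7H14.
  M = 7(12.011) + 14(1.008)
    = 84.077 + 14.112 = 98.189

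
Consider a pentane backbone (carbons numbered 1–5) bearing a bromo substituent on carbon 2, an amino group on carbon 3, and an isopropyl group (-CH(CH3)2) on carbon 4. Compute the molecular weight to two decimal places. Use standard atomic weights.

Atom tally by fragment:
  CH3 → C:1 H:3
  CH(Br) → C:1 H:1 Br:1
  CH(NH2) → C:1 H:3 N:1
  CH(CH(CH3)2) → C:4 H:8
  CH3 → C:1 H:3
Element totals:
  C: 8
  H: 18
  Br: 1
  N: 1
Molecular formula: C8H18BrN.
  M = 8(12.011) + 18(1.008) + 79.904 + 14.007
    = 96.088 + 18.144 + 79.904 + 14.007 = 208.143

208.14 g/mol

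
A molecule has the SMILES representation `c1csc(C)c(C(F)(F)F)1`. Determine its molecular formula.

C6H5F3S

Atom tally by fragment:
  thiophene ring core → C:4 H:4 S:1
  (− 2 ring H displaced by substituents)
  + CH3 → C:1 H:3
  + CF3 → C:1 F:3
Element totals:
  C: 6
  H: 5
  F: 3
  S: 1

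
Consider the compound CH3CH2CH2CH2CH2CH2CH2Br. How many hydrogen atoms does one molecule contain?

Atom tally by fragment:
  CH3 → C:1 H:3
  CH2 → C:1 H:2
  CH2 → C:1 H:2
  CH2 → C:1 H:2
  CH2 → C:1 H:2
  CH2 → C:1 H:2
  CH2Br → C:1 H:2 Br:1
Element totals:
  C: 7
  H: 15
  Br: 1

15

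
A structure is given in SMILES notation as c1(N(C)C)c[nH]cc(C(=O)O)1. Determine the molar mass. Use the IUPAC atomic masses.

154.17 g/mol

Atom tally by fragment:
  pyrrole ring core → C:4 H:5 N:1
  (− 2 ring H displaced by substituents)
  + N(CH3)2 → N:1 C:2 H:6
  + COOH → C:1 H:1 O:2
Element totals:
  C: 7
  H: 10
  N: 2
  O: 2
Molecular formula: C7H10N2O2.
  M = 7(12.011) + 10(1.008) + 2(14.007) + 2(15.999)
    = 84.077 + 10.080 + 28.014 + 31.998 = 154.169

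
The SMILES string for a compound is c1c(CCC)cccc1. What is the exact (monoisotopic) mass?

120.0939

Atom tally by fragment:
  benzene ring core → C:6 H:6
  (− 1 ring H displaced by substituents)
  + CH2CH2CH3 → C:3 H:7
Element totals:
  C: 9
  H: 12
Molecular formula: C9H12.
  M = 9(12.0) + 12(1.007825)
    = 108.000000 + 12.093900 = 120.093900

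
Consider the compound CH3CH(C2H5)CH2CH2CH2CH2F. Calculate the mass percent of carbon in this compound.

Atom tally by fragment:
  CH3 → C:1 H:3
  CH(C2H5) → C:3 H:6
  CH2 → C:1 H:2
  CH2 → C:1 H:2
  CH2 → C:1 H:2
  CH2F → C:1 H:2 F:1
Element totals:
  C: 8
  H: 17
  F: 1
Molecular formula: C8H17F.
Molar mass = 132.222 g/mol.
Mass from C: 8 × 12.011 = 96.088 g/mol.
%C = 96.088 / 132.222 × 100 = 72.67%.

72.67%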